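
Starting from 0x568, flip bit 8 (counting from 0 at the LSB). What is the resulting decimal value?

x = 10101101000
bit 8 is currently 1; toggle it via x ^ (1 << 8) = x ^ 256
→ 10001101000 = 1128

1128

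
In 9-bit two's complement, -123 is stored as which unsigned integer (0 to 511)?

123 in 9 bits: 001111011
Invert: 110000100
Add 1:  110000101 = 389
(Check: 2^9 - 123 = 512 - 123 = 389.)

389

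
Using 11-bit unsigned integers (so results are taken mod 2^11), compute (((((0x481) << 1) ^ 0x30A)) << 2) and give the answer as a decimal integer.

0x481 = 10010000001
→ << 1 (mod 2^11) → 00100000010 = 258
0x30A = 01100001010
→ ^ → 01000001000 = 520
→ << 2 (mod 2^11) → 00000100000 = 32

32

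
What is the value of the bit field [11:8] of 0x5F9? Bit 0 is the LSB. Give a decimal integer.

v = 010111111001
Shift right by 8: 0101
Mask low 4 bits: 0101 = 5

5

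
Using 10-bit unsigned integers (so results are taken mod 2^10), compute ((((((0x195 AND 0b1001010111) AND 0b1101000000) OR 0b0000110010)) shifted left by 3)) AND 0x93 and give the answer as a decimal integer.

144

0x195 = 0110010101
0b1001010111 = 1001010111
→ AND → 0000010101 = 21
0b1101000000 = 1101000000
→ AND → 0000000000 = 0
0b0000110010 = 0000110010
→ OR → 0000110010 = 50
→ shifted left by 3 (mod 2^10) → 0110010000 = 400
0x93 = 0010010011
→ AND → 0010010000 = 144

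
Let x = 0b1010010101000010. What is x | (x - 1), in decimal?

42307

x = 1010010101000010 = 42306
x - 1 = 1010010101000001
OR    = 1010010101000011 = 42307
(x | (x - 1) sets all bits below the lowest set bit.)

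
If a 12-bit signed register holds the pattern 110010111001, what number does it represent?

pattern = 110010111001 (MSB is 1 ⇒ negative)
Invert: 001101000110, add 1 → 001101000111 = 839, so the value is -839.
(Equivalently: 3257 - 2^12 = 3257 - 4096 = -839.)

-839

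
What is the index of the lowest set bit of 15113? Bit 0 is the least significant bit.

0

15113 = 11101100001001
Trailing zeros: 0, so the lowest set bit is bit 0 (value 1).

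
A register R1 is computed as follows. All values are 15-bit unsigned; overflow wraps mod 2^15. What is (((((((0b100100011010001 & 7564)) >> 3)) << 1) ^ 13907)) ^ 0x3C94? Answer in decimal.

0b100100011010001 = 100100011010001
7564 = 001110110001100
→ & → 000100010000000 = 2176
→ >> 3 → 000000100010000 = 272
→ << 1 (mod 2^15) → 000001000100000 = 544
13907 = 011011001010011
→ ^ → 011010001110011 = 13427
0x3C94 = 011110010010100
→ ^ → 000100011100111 = 2279

2279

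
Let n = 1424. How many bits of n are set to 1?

1424 = 10110010000
Count the 1s: 1 + 1 + 1 + 1 = 4

4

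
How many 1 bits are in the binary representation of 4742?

4742 = 1001010000110
Count the 1s: 1 + 1 + 1 + 1 + 1 = 5

5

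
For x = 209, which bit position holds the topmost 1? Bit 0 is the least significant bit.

7

209 = 11010001
The topmost 1 is at position 7 (since 2^7 = 128 ≤ 209 < 256).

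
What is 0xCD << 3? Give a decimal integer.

1640

0xCD = 00011001101
shift left by 3 → 11001101000 = 1640
(equivalently, 205 × 2^3 = 205 × 8)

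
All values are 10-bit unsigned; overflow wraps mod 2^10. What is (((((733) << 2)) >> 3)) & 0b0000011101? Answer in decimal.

12

733 = 1011011101
→ << 2 (mod 2^10) → 1101110100 = 884
→ >> 3 → 0001101110 = 110
0b0000011101 = 0000011101
→ & → 0000001100 = 12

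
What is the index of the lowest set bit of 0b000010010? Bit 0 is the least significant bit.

0b000010010 = 10010
Trailing zeros: 1, so the lowest set bit is bit 1 (value 2).

1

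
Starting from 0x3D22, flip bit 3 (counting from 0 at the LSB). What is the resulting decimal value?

15658

x = 11110100100010
bit 3 is currently 0; toggle it via x ^ (1 << 3) = x ^ 8
→ 11110100101010 = 15658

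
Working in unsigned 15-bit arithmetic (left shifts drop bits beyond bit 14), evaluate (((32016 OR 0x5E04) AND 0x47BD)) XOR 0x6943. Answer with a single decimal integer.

32016 = 111110100010000
0x5E04 = 101111000000100
→ OR → 111111100010100 = 32532
0x47BD = 100011110111101
→ AND → 100011100010100 = 18196
0x6943 = 110100101000011
→ XOR → 010111001010111 = 11863

11863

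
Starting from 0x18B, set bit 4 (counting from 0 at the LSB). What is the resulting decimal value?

411

x = 00110001011
bit 4 is currently 0; set it via x | (1 << 4) = x | 16
→ 00110011011 = 411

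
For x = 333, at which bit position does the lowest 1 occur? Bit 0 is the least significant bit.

333 = 101001101
Trailing zeros: 0, so the lowest set bit is bit 0 (value 1).

0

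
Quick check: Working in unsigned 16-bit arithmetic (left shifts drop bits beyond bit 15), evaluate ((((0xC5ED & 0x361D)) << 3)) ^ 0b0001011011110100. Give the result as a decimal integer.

13980

0xC5ED = 1100010111101101
0x361D = 0011011000011101
→ & → 0000010000001101 = 1037
→ << 3 (mod 2^16) → 0010000001101000 = 8296
0b0001011011110100 = 0001011011110100
→ ^ → 0011011010011100 = 13980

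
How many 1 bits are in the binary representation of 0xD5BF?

0xD5BF = 1101010110111111
Count the 1s: 1 + 1 + 1 + 1 + 1 + 1 + 1 + 1 + 1 + 1 + 1 + 1 = 12

12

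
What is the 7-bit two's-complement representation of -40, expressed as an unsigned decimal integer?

40 in 7 bits: 0101000
Invert: 1010111
Add 1:  1011000 = 88
(Check: 2^7 - 40 = 128 - 40 = 88.)

88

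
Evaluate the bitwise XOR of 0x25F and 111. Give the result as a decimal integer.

560

0x25F = 1001011111
111 = 0001101111
XOR → 1000110000 = 560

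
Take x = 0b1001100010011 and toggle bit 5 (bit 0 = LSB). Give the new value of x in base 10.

4915

x = 1001100010011
bit 5 is currently 0; toggle it via x ^ (1 << 5) = x ^ 32
→ 1001100110011 = 4915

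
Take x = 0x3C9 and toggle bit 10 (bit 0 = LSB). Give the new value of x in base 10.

x = 01111001001
bit 10 is currently 0; toggle it via x ^ (1 << 10) = x ^ 1024
→ 11111001001 = 1993

1993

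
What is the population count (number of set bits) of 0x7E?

6

0x7E = 1111110
Count the 1s: 1 + 1 + 1 + 1 + 1 + 1 = 6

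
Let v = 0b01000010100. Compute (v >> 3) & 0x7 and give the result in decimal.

2

v = 01000010100
Shift right by 3: 01000010
Mask low 3 bits: 010 = 2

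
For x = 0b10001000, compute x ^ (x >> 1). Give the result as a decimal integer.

x = 10001000 = 136
x>>1 = 01000100
XOR  = 11001100 = 204
(x ^ (x >> 1) gives the standard binary-reflected Gray code of x.)

204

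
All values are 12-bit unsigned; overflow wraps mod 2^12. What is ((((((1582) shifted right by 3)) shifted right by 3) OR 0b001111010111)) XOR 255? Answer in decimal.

800

1582 = 011000101110
→ shifted right by 3 → 000011000101 = 197
→ shifted right by 3 → 000000011000 = 24
0b001111010111 = 001111010111
→ OR → 001111011111 = 991
255 = 000011111111
→ XOR → 001100100000 = 800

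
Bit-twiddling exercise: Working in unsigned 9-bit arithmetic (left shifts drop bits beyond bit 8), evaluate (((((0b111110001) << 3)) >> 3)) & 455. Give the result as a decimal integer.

0b111110001 = 111110001
→ << 3 (mod 2^9) → 110001000 = 392
→ >> 3 → 000110001 = 49
455 = 111000111
→ & → 000000001 = 1

1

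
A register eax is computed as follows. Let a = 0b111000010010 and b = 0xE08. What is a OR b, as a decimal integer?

a = 111000010010
0xE08 = 111000001000
 OR → 111000011010 = 3610

3610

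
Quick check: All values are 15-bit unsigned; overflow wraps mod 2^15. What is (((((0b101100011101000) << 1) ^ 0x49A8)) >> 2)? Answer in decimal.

0b101100011101000 = 101100011101000
→ << 1 (mod 2^15) → 011000111010000 = 12752
0x49A8 = 100100110101000
→ ^ → 111100001111000 = 30840
→ >> 2 → 001111000011110 = 7710

7710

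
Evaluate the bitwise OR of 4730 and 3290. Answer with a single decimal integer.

7930

4730 = 1001001111010
3290 = 0110011011010
 OR → 1111011111010 = 7930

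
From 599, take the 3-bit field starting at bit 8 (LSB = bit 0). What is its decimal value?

v = 01001010111
Shift right by 8: 010
Mask low 3 bits: 010 = 2

2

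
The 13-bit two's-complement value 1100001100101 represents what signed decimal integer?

-1947

pattern = 1100001100101 (MSB is 1 ⇒ negative)
Invert: 0011110011010, add 1 → 0011110011011 = 1947, so the value is -1947.
(Equivalently: 6245 - 2^13 = 6245 - 8192 = -1947.)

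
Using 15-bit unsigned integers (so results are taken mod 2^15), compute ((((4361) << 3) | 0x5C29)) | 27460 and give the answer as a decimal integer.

32621

4361 = 001000100001001
→ << 3 (mod 2^15) → 000100001001000 = 2120
0x5C29 = 101110000101001
→ | → 101110001101001 = 23657
27460 = 110101101000100
→ | → 111111101101101 = 32621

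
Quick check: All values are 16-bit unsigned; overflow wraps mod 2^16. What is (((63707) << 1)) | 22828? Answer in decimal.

63934

63707 = 1111100011011011
→ << 1 (mod 2^16) → 1111000110110110 = 61878
22828 = 0101100100101100
→ | → 1111100110111110 = 63934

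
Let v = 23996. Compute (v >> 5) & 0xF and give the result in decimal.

13

v = 101110110111100
Shift right by 5: 1011101101
Mask low 4 bits: 1101 = 13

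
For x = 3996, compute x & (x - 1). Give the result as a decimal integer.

x = 111110011100 = 3996
x - 1 = 111110011011
AND   = 111110011000 = 3992
(x & (x - 1) clears the lowest set bit of x.)

3992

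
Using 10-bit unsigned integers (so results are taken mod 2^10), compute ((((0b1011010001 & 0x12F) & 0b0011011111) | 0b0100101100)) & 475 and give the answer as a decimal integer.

265

0b1011010001 = 1011010001
0x12F = 0100101111
→ & → 0000000001 = 1
0b0011011111 = 0011011111
→ & → 0000000001 = 1
0b0100101100 = 0100101100
→ | → 0100101101 = 301
475 = 0111011011
→ & → 0100001001 = 265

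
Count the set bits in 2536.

6

2536 = 100111101000
Count the 1s: 1 + 1 + 1 + 1 + 1 + 1 = 6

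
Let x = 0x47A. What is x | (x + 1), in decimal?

1147

x = 10001111010 = 1146
x + 1 = 10001111011
OR    = 10001111011 = 1147
(x | (x + 1) sets the lowest cleared bit.)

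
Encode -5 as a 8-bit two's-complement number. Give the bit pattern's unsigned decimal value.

251

5 in 8 bits: 00000101
Invert: 11111010
Add 1:  11111011 = 251
(Check: 2^8 - 5 = 256 - 5 = 251.)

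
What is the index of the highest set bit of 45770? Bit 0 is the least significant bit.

15

45770 = 1011001011001010
The topmost 1 is at position 15 (since 2^15 = 32768 ≤ 45770 < 65536).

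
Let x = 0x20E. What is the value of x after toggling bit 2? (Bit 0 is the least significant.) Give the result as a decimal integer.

x = 1000001110
bit 2 is currently 1; toggle it via x ^ (1 << 2) = x ^ 4
→ 1000001010 = 522

522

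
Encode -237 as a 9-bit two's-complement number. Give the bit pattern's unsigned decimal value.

237 in 9 bits: 011101101
Invert: 100010010
Add 1:  100010011 = 275
(Check: 2^9 - 237 = 512 - 237 = 275.)

275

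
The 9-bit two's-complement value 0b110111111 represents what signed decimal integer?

-65

pattern = 110111111 (MSB is 1 ⇒ negative)
Invert: 001000000, add 1 → 001000001 = 65, so the value is -65.
(Equivalently: 447 - 2^9 = 447 - 512 = -65.)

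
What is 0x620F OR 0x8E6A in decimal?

61039

0x620F = 0110001000001111
0x8E6A = 1000111001101010
 OR → 1110111001101111 = 61039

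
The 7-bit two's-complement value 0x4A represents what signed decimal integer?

-54

pattern = 1001010 (MSB is 1 ⇒ negative)
Invert: 0110101, add 1 → 0110110 = 54, so the value is -54.
(Equivalently: 74 - 2^7 = 74 - 128 = -54.)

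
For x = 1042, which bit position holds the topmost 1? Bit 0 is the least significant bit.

1042 = 10000010010
The topmost 1 is at position 10 (since 2^10 = 1024 ≤ 1042 < 2048).

10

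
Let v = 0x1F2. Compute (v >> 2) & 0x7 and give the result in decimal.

4

v = 000111110010
Shift right by 2: 0001111100
Mask low 3 bits: 100 = 4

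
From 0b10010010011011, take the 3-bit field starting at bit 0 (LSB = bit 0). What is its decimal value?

3

v = 10010010011011
Shift right by 0: 10010010011011
Mask low 3 bits: 011 = 3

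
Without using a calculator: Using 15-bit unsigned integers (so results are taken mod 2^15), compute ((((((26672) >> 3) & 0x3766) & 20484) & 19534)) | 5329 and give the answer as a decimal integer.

5333

26672 = 110100000110000
→ >> 3 → 000110100000110 = 3334
0x3766 = 011011101100110
→ & → 000010100000110 = 1286
20484 = 101000000000100
→ & → 000000000000100 = 4
19534 = 100110001001110
→ & → 000000000000100 = 4
5329 = 001010011010001
→ | → 001010011010101 = 5333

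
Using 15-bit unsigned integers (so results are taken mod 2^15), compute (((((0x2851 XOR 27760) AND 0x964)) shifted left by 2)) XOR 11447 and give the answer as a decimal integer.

0x2851 = 010100001010001
27760 = 110110001110000
→ XOR → 100010000100001 = 17441
0x964 = 000100101100100
→ AND → 000000000100000 = 32
→ shifted left by 2 (mod 2^15) → 000000010000000 = 128
11447 = 010110010110111
→ XOR → 010110000110111 = 11319

11319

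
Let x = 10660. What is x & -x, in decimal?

x = 10100110100100 = 10660
-x (two's complement) = …01011001011100
AND   = 00000000000100 = 4
(x & -x isolates the lowest set bit of x.)

4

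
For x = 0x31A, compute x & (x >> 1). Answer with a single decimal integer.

x = 1100011010 = 794
x>>1 = 0110001101
AND  = 0100001000 = 264
(x & (x >> 1) has a 1 wherever x has two consecutive 1 bits.)

264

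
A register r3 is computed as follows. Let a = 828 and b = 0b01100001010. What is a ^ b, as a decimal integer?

54

828 = 1100111100
b = 1100001010
XOR → 0000110110 = 54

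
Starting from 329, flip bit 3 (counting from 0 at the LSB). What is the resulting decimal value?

x = 00101001001
bit 3 is currently 1; toggle it via x ^ (1 << 3) = x ^ 8
→ 00101000001 = 321

321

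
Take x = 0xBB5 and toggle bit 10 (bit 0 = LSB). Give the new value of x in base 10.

x = 101110110101
bit 10 is currently 0; toggle it via x ^ (1 << 10) = x ^ 1024
→ 111110110101 = 4021

4021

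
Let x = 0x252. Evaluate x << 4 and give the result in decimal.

0x252 = 00001001010010
shift left by 4 → 10010100100000 = 9504
(equivalently, 594 × 2^4 = 594 × 16)

9504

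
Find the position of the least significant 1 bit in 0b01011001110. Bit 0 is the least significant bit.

0b01011001110 = 1011001110
Trailing zeros: 1, so the lowest set bit is bit 1 (value 2).

1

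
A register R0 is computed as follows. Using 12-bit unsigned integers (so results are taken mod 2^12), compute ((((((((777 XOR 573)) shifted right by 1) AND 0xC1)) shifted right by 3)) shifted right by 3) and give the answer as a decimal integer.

2

777 = 001100001001
573 = 001000111101
→ XOR → 000100110100 = 308
→ shifted right by 1 → 000010011010 = 154
0xC1 = 000011000001
→ AND → 000010000000 = 128
→ shifted right by 3 → 000000010000 = 16
→ shifted right by 3 → 000000000010 = 2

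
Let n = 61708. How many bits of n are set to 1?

7

61708 = 1111000100001100
Count the 1s: 1 + 1 + 1 + 1 + 1 + 1 + 1 = 7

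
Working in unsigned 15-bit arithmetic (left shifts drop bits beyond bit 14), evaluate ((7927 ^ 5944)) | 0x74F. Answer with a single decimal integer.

7927 = 001111011110111
5944 = 001011100111000
→ ^ → 000100111001111 = 2511
0x74F = 000011101001111
→ | → 000111111001111 = 4047

4047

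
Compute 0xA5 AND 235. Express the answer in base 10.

161

0xA5 = 10100101
235 = 11101011
AND → 10100001 = 161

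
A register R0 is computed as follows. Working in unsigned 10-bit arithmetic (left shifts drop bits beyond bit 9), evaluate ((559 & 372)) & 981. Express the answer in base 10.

4

559 = 1000101111
372 = 0101110100
→ & → 0000100100 = 36
981 = 1111010101
→ & → 0000000100 = 4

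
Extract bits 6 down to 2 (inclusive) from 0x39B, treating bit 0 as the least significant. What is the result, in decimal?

v = 001110011011
Shift right by 2: 0011100110
Mask low 5 bits: 00110 = 6

6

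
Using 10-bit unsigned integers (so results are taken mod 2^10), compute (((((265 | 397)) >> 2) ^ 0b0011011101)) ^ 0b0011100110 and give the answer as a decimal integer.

265 = 0100001001
397 = 0110001101
→ | → 0110001101 = 397
→ >> 2 → 0001100011 = 99
0b0011011101 = 0011011101
→ ^ → 0010111110 = 190
0b0011100110 = 0011100110
→ ^ → 0001011000 = 88

88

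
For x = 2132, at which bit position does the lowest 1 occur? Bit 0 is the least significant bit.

2

2132 = 100001010100
Trailing zeros: 2, so the lowest set bit is bit 2 (value 4).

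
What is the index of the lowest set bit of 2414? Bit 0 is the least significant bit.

1

2414 = 100101101110
Trailing zeros: 1, so the lowest set bit is bit 1 (value 2).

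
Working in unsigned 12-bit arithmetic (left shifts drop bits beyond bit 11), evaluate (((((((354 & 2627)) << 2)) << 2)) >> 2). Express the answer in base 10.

354 = 000101100010
2627 = 101001000011
→ & → 000001000010 = 66
→ << 2 (mod 2^12) → 000100001000 = 264
→ << 2 (mod 2^12) → 010000100000 = 1056
→ >> 2 → 000100001000 = 264

264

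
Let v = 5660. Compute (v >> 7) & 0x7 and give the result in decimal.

v = 01011000011100
Shift right by 7: 0101100
Mask low 3 bits: 100 = 4

4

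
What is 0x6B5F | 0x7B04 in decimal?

0x6B5F = 110101101011111
0x7B04 = 111101100000100
 OR → 111101101011111 = 31583

31583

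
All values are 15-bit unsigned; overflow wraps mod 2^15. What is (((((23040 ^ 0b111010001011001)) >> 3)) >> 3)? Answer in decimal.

23040 = 101101000000000
0b111010001011001 = 111010001011001
→ ^ → 010111001011001 = 11865
→ >> 3 → 000010111001011 = 1483
→ >> 3 → 000000010111001 = 185

185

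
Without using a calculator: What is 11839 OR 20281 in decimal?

28479

11839 = 010111000111111
20281 = 100111100111001
 OR → 110111100111111 = 28479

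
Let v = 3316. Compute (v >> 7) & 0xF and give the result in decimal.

v = 0110011110100
Shift right by 7: 011001
Mask low 4 bits: 1001 = 9

9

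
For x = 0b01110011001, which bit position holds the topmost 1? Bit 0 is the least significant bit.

0b01110011001 = 1110011001
The topmost 1 is at position 9 (since 2^9 = 512 ≤ 921 < 1024).

9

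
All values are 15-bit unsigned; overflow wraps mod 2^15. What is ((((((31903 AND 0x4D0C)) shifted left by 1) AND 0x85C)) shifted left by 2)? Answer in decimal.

8288

31903 = 111110010011111
0x4D0C = 100110100001100
→ AND → 100110000001100 = 19468
→ shifted left by 1 (mod 2^15) → 001100000011000 = 6168
0x85C = 000100001011100
→ AND → 000100000011000 = 2072
→ shifted left by 2 (mod 2^15) → 010000001100000 = 8288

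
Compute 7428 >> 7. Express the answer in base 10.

58

7428 = 1110100000100
shift right by 7 → 0000000111010 = 58
(equivalently, floor(7428 / 128))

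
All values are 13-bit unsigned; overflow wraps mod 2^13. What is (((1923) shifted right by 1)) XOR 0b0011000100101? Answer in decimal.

1508

1923 = 0011110000011
→ shifted right by 1 → 0001111000001 = 961
0b0011000100101 = 0011000100101
→ XOR → 0010111100100 = 1508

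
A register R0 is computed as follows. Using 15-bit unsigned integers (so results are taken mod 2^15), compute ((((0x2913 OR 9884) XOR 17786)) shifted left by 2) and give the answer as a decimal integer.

0x2913 = 010100100010011
9884 = 010011010011100
→ OR → 010111110011111 = 12191
17786 = 100010101111010
→ XOR → 110101011100101 = 27365
→ shifted left by 2 (mod 2^15) → 010101110010100 = 11156

11156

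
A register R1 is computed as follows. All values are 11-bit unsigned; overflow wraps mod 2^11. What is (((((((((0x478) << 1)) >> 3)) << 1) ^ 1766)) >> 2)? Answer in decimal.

0x478 = 10001111000
→ << 1 (mod 2^11) → 00011110000 = 240
→ >> 3 → 00000011110 = 30
→ << 1 (mod 2^11) → 00000111100 = 60
1766 = 11011100110
→ ^ → 11011011010 = 1754
→ >> 2 → 00110110110 = 438

438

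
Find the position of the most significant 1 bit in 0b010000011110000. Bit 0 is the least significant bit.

0b010000011110000 = 10000011110000
The topmost 1 is at position 13 (since 2^13 = 8192 ≤ 8432 < 16384).

13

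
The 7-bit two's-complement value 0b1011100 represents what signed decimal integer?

pattern = 1011100 (MSB is 1 ⇒ negative)
Invert: 0100011, add 1 → 0100100 = 36, so the value is -36.
(Equivalently: 92 - 2^7 = 92 - 128 = -36.)

-36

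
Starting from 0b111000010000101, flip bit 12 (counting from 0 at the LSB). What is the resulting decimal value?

x = 111000010000101
bit 12 is currently 1; toggle it via x ^ (1 << 12) = x ^ 4096
→ 110000010000101 = 24709

24709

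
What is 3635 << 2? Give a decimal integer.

14540

3635 = 00111000110011
shift left by 2 → 11100011001100 = 14540
(equivalently, 3635 × 2^2 = 3635 × 4)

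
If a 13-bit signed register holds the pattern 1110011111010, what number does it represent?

pattern = 1110011111010 (MSB is 1 ⇒ negative)
Invert: 0001100000101, add 1 → 0001100000110 = 774, so the value is -774.
(Equivalently: 7418 - 2^13 = 7418 - 8192 = -774.)

-774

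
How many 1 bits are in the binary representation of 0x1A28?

5

0x1A28 = 1101000101000
Count the 1s: 1 + 1 + 1 + 1 + 1 = 5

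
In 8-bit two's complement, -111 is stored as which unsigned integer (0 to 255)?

111 in 8 bits: 01101111
Invert: 10010000
Add 1:  10010001 = 145
(Check: 2^8 - 111 = 256 - 111 = 145.)

145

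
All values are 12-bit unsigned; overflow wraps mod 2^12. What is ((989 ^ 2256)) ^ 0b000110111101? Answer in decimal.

989 = 001111011101
2256 = 100011010000
→ ^ → 101100001101 = 2829
0b000110111101 = 000110111101
→ ^ → 101010110000 = 2736

2736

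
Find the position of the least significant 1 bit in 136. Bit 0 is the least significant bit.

3

136 = 10001000
Trailing zeros: 3, so the lowest set bit is bit 3 (value 8).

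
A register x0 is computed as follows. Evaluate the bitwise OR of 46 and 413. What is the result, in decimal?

447

46 = 000101110
413 = 110011101
 OR → 110111111 = 447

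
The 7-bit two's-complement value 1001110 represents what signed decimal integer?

pattern = 1001110 (MSB is 1 ⇒ negative)
Invert: 0110001, add 1 → 0110010 = 50, so the value is -50.
(Equivalently: 78 - 2^7 = 78 - 128 = -50.)

-50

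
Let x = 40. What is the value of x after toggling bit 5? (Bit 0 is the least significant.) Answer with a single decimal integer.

8

x = 000000101000
bit 5 is currently 1; toggle it via x ^ (1 << 5) = x ^ 32
→ 000000001000 = 8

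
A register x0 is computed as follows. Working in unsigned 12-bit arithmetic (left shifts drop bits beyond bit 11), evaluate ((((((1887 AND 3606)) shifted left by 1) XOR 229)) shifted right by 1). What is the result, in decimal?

1887 = 011101011111
3606 = 111000010110
→ AND → 011000010110 = 1558
→ shifted left by 1 (mod 2^12) → 110000101100 = 3116
229 = 000011100101
→ XOR → 110011001001 = 3273
→ shifted right by 1 → 011001100100 = 1636

1636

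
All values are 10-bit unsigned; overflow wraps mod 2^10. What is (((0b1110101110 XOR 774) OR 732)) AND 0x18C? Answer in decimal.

140

0b1110101110 = 1110101110
774 = 1100000110
→ XOR → 0010101000 = 168
732 = 1011011100
→ OR → 1011111100 = 764
0x18C = 0110001100
→ AND → 0010001100 = 140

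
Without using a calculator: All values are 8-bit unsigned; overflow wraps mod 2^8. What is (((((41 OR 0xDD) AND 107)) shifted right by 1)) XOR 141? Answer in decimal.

185

41 = 00101001
0xDD = 11011101
→ OR → 11111101 = 253
107 = 01101011
→ AND → 01101001 = 105
→ shifted right by 1 → 00110100 = 52
141 = 10001101
→ XOR → 10111001 = 185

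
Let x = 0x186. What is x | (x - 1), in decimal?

x = 110000110 = 390
x - 1 = 110000101
OR    = 110000111 = 391
(x | (x - 1) sets all bits below the lowest set bit.)

391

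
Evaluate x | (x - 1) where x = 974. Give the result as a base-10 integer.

975

x = 1111001110 = 974
x - 1 = 1111001101
OR    = 1111001111 = 975
(x | (x - 1) sets all bits below the lowest set bit.)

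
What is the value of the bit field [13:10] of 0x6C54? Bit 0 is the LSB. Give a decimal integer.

11

v = 110110001010100
Shift right by 10: 11011
Mask low 4 bits: 1011 = 11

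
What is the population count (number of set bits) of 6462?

6462 = 1100100111110
Count the 1s: 1 + 1 + 1 + 1 + 1 + 1 + 1 + 1 = 8

8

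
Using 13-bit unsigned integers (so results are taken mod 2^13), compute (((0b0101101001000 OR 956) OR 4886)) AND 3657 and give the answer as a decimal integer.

2632

0b0101101001000 = 0101101001000
956 = 0001110111100
→ OR → 0101111111100 = 3068
4886 = 1001100010110
→ OR → 1101111111110 = 7166
3657 = 0111001001001
→ AND → 0101001001000 = 2632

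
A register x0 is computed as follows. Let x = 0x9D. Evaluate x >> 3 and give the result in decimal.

19

0x9D = 10011101
shift right by 3 → 00010011 = 19
(equivalently, floor(157 / 8))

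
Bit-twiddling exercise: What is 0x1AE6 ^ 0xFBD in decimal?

0x1AE6 = 1101011100110
0xFBD = 0111110111101
XOR → 1010101011011 = 5467

5467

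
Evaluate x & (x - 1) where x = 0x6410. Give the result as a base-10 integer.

25600

x = 110010000010000 = 25616
x - 1 = 110010000001111
AND   = 110010000000000 = 25600
(x & (x - 1) clears the lowest set bit of x.)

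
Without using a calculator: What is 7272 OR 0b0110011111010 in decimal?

7272 = 1110001101000
b = 0110011111010
 OR → 1110011111010 = 7418

7418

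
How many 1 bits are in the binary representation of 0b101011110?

6

n = 101011110
Count the 1s: 1 + 1 + 1 + 1 + 1 + 1 = 6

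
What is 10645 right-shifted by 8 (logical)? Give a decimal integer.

10645 = 10100110010101
shift right by 8 → 00000000101001 = 41
(equivalently, floor(10645 / 256))

41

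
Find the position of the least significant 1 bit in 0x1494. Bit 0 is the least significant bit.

2

0x1494 = 1010010010100
Trailing zeros: 2, so the lowest set bit is bit 2 (value 4).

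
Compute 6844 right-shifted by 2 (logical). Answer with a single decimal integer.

1711

6844 = 1101010111100
shift right by 2 → 0011010101111 = 1711
(equivalently, floor(6844 / 4))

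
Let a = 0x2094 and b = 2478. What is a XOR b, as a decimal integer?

0x2094 = 10000010010100
2478 = 00100110101110
XOR → 10100100111010 = 10554

10554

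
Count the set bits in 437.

6

437 = 110110101
Count the 1s: 1 + 1 + 1 + 1 + 1 + 1 = 6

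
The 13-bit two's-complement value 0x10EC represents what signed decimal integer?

pattern = 1000011101100 (MSB is 1 ⇒ negative)
Invert: 0111100010011, add 1 → 0111100010100 = 3860, so the value is -3860.
(Equivalently: 4332 - 2^13 = 4332 - 8192 = -3860.)

-3860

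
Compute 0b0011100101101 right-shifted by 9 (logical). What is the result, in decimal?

3

x = 11100101101
shift right by 9 → 00000000011 = 3
(equivalently, floor(1837 / 512))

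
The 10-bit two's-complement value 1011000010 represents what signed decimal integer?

pattern = 1011000010 (MSB is 1 ⇒ negative)
Invert: 0100111101, add 1 → 0100111110 = 318, so the value is -318.
(Equivalently: 706 - 2^10 = 706 - 1024 = -318.)

-318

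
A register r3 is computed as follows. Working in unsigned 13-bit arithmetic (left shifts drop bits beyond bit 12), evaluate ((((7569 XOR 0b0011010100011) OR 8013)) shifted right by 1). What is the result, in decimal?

7569 = 1110110010001
0b0011010100011 = 0011010100011
→ XOR → 1101100110010 = 6962
8013 = 1111101001101
→ OR → 1111101111111 = 8063
→ shifted right by 1 → 0111110111111 = 4031

4031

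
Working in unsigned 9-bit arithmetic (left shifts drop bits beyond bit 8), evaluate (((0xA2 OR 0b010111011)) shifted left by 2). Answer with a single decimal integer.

236

0xA2 = 010100010
0b010111011 = 010111011
→ OR → 010111011 = 187
→ shifted left by 2 (mod 2^9) → 011101100 = 236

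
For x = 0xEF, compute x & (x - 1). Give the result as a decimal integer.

x = 11101111 = 239
x - 1 = 11101110
AND   = 11101110 = 238
(x & (x - 1) clears the lowest set bit of x.)

238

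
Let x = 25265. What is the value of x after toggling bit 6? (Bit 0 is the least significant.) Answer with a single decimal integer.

25329

x = 110001010110001
bit 6 is currently 0; toggle it via x ^ (1 << 6) = x ^ 64
→ 110001011110001 = 25329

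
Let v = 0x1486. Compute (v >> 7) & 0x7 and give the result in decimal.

v = 01010010000110
Shift right by 7: 0101001
Mask low 3 bits: 001 = 1

1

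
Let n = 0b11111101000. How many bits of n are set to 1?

n = 11111101000
Count the 1s: 1 + 1 + 1 + 1 + 1 + 1 + 1 = 7

7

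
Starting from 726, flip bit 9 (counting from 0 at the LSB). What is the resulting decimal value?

x = 1011010110
bit 9 is currently 1; toggle it via x ^ (1 << 9) = x ^ 512
→ 0011010110 = 214

214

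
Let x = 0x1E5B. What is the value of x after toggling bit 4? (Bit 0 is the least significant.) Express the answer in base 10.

x = 1111001011011
bit 4 is currently 1; toggle it via x ^ (1 << 4) = x ^ 16
→ 1111001001011 = 7755

7755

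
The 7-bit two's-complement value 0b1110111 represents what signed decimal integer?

pattern = 1110111 (MSB is 1 ⇒ negative)
Invert: 0001000, add 1 → 0001001 = 9, so the value is -9.
(Equivalently: 119 - 2^7 = 119 - 128 = -9.)

-9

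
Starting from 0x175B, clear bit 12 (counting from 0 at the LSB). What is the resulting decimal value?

1883

x = 1011101011011
bit 12 is currently 1; clear it via x & ~(1 << 12) = x & ~4096
→ 0011101011011 = 1883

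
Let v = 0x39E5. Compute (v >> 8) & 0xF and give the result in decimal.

v = 011100111100101
Shift right by 8: 0111001
Mask low 4 bits: 1001 = 9

9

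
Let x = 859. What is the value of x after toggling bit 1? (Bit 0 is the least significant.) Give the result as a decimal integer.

857

x = 0001101011011
bit 1 is currently 1; toggle it via x ^ (1 << 1) = x ^ 2
→ 0001101011001 = 857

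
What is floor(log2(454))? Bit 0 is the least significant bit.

454 = 111000110
The topmost 1 is at position 8 (since 2^8 = 256 ≤ 454 < 512).

8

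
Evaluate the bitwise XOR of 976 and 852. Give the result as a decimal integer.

976 = 1111010000
852 = 1101010100
XOR → 0010000100 = 132

132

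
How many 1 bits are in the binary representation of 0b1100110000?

4

n = 1100110000
Count the 1s: 1 + 1 + 1 + 1 = 4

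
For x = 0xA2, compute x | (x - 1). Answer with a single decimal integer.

163

x = 10100010 = 162
x - 1 = 10100001
OR    = 10100011 = 163
(x | (x - 1) sets all bits below the lowest set bit.)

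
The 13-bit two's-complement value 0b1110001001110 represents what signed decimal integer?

pattern = 1110001001110 (MSB is 1 ⇒ negative)
Invert: 0001110110001, add 1 → 0001110110010 = 946, so the value is -946.
(Equivalently: 7246 - 2^13 = 7246 - 8192 = -946.)

-946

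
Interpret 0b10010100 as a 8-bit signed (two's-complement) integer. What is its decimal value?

-108

pattern = 10010100 (MSB is 1 ⇒ negative)
Invert: 01101011, add 1 → 01101100 = 108, so the value is -108.
(Equivalently: 148 - 2^8 = 148 - 256 = -108.)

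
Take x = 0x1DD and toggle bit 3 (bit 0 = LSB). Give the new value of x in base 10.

x = 000111011101
bit 3 is currently 1; toggle it via x ^ (1 << 3) = x ^ 8
→ 000111010101 = 469

469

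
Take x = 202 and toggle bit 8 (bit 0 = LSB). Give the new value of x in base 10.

x = 00011001010
bit 8 is currently 0; toggle it via x ^ (1 << 8) = x ^ 256
→ 00111001010 = 458

458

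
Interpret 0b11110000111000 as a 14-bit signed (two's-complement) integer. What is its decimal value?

pattern = 11110000111000 (MSB is 1 ⇒ negative)
Invert: 00001111000111, add 1 → 00001111001000 = 968, so the value is -968.
(Equivalently: 15416 - 2^14 = 15416 - 16384 = -968.)

-968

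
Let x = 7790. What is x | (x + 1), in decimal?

x = 1111001101110 = 7790
x + 1 = 1111001101111
OR    = 1111001101111 = 7791
(x | (x + 1) sets the lowest cleared bit.)

7791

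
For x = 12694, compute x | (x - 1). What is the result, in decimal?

x = 11000110010110 = 12694
x - 1 = 11000110010101
OR    = 11000110010111 = 12695
(x | (x - 1) sets all bits below the lowest set bit.)

12695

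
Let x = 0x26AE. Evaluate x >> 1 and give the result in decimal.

0x26AE = 10011010101110
shift right by 1 → 01001101010111 = 4951
(equivalently, floor(9902 / 2))

4951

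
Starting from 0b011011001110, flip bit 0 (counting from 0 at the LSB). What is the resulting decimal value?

x = 011011001110
bit 0 is currently 0; toggle it via x ^ (1 << 0) = x ^ 1
→ 011011001111 = 1743

1743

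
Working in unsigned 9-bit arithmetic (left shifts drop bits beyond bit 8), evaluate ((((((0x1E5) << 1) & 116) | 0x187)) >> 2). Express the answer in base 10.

0x1E5 = 111100101
→ << 1 (mod 2^9) → 111001010 = 458
116 = 001110100
→ & → 001000000 = 64
0x187 = 110000111
→ | → 111000111 = 455
→ >> 2 → 001110001 = 113

113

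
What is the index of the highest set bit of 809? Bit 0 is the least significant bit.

809 = 1100101001
The topmost 1 is at position 9 (since 2^9 = 512 ≤ 809 < 1024).

9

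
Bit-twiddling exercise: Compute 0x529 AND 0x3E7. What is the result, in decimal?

0x529 = 10100101001
0x3E7 = 01111100111
AND → 00100100001 = 289

289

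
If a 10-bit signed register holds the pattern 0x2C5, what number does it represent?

pattern = 1011000101 (MSB is 1 ⇒ negative)
Invert: 0100111010, add 1 → 0100111011 = 315, so the value is -315.
(Equivalently: 709 - 2^10 = 709 - 1024 = -315.)

-315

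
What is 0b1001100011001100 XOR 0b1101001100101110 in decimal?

a = 1001100011001100
b = 1101001100101110
XOR → 0100101111100010 = 19426

19426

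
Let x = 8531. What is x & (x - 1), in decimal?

x = 10000101010011 = 8531
x - 1 = 10000101010010
AND   = 10000101010010 = 8530
(x & (x - 1) clears the lowest set bit of x.)

8530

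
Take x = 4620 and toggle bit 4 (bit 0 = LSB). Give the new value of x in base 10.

x = 1001000001100
bit 4 is currently 0; toggle it via x ^ (1 << 4) = x ^ 16
→ 1001000011100 = 4636

4636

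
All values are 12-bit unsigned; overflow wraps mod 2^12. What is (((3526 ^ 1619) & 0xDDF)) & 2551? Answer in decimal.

2453

3526 = 110111000110
1619 = 011001010011
→ ^ → 101110010101 = 2965
0xDDF = 110111011111
→ & → 100110010101 = 2453
2551 = 100111110111
→ & → 100110010101 = 2453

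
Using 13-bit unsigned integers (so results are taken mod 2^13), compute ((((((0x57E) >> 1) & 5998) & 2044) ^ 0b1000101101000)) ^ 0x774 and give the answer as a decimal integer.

5168

0x57E = 0010101111110
→ >> 1 → 0001010111111 = 703
5998 = 1011101101110
→ & → 0001000101110 = 558
2044 = 0011111111100
→ & → 0001000101100 = 556
0b1000101101000 = 1000101101000
→ ^ → 1001101000100 = 4932
0x774 = 0011101110100
→ ^ → 1010000110000 = 5168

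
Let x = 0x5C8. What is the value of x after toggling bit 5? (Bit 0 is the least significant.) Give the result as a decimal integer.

x = 10111001000
bit 5 is currently 0; toggle it via x ^ (1 << 5) = x ^ 32
→ 10111101000 = 1512

1512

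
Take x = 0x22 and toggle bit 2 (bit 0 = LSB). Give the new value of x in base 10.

x = 0000100010
bit 2 is currently 0; toggle it via x ^ (1 << 2) = x ^ 4
→ 0000100110 = 38

38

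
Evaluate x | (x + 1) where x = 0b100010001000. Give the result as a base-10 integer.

2185

x = 100010001000 = 2184
x + 1 = 100010001001
OR    = 100010001001 = 2185
(x | (x + 1) sets the lowest cleared bit.)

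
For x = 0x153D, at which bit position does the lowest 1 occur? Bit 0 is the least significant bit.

0

0x153D = 1010100111101
Trailing zeros: 0, so the lowest set bit is bit 0 (value 1).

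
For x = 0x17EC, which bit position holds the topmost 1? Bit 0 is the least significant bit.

12

0x17EC = 1011111101100
The topmost 1 is at position 12 (since 2^12 = 4096 ≤ 6124 < 8192).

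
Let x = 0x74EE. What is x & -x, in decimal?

2

x = 111010011101110 = 29934
-x (two's complement) = …000101100010010
AND   = 000000000000010 = 2
(x & -x isolates the lowest set bit of x.)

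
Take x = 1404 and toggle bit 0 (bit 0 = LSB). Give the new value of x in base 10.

x = 10101111100
bit 0 is currently 0; toggle it via x ^ (1 << 0) = x ^ 1
→ 10101111101 = 1405

1405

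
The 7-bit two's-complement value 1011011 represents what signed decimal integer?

pattern = 1011011 (MSB is 1 ⇒ negative)
Invert: 0100100, add 1 → 0100101 = 37, so the value is -37.
(Equivalently: 91 - 2^7 = 91 - 128 = -37.)

-37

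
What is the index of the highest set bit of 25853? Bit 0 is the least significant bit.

14

25853 = 110010011111101
The topmost 1 is at position 14 (since 2^14 = 16384 ≤ 25853 < 32768).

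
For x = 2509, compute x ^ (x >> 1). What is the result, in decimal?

3371

x = 100111001101 = 2509
x>>1 = 010011100110
XOR  = 110100101011 = 3371
(x ^ (x >> 1) gives the standard binary-reflected Gray code of x.)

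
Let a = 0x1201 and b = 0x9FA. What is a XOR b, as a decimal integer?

0x1201 = 1001000000001
0x9FA = 0100111111010
XOR → 1101111111011 = 7163

7163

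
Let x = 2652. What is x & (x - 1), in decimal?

x = 101001011100 = 2652
x - 1 = 101001011011
AND   = 101001011000 = 2648
(x & (x - 1) clears the lowest set bit of x.)

2648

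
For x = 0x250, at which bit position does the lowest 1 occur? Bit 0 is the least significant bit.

0x250 = 1001010000
Trailing zeros: 4, so the lowest set bit is bit 4 (value 16).

4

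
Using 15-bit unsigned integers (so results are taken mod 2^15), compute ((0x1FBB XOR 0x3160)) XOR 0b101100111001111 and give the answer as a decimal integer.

30484

0x1FBB = 001111110111011
0x3160 = 011000101100000
→ XOR → 010111011011011 = 11995
0b101100111001111 = 101100111001111
→ XOR → 111011100010100 = 30484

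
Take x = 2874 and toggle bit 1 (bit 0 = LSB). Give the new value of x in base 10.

x = 0101100111010
bit 1 is currently 1; toggle it via x ^ (1 << 1) = x ^ 2
→ 0101100111000 = 2872

2872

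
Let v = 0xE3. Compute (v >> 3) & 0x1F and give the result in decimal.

28

v = 11100011
Shift right by 3: 11100
Mask low 5 bits: 11100 = 28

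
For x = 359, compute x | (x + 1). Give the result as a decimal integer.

367

x = 101100111 = 359
x + 1 = 101101000
OR    = 101101111 = 367
(x | (x + 1) sets the lowest cleared bit.)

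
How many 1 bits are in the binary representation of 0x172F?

9

0x172F = 1011100101111
Count the 1s: 1 + 1 + 1 + 1 + 1 + 1 + 1 + 1 + 1 = 9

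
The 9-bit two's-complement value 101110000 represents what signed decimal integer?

pattern = 101110000 (MSB is 1 ⇒ negative)
Invert: 010001111, add 1 → 010010000 = 144, so the value is -144.
(Equivalently: 368 - 2^9 = 368 - 512 = -144.)

-144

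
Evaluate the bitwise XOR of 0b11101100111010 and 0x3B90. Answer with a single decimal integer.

a = 11101100111010
0x3B90 = 11101110010000
XOR → 00000010101010 = 170

170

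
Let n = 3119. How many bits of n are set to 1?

3119 = 110000101111
Count the 1s: 1 + 1 + 1 + 1 + 1 + 1 + 1 = 7

7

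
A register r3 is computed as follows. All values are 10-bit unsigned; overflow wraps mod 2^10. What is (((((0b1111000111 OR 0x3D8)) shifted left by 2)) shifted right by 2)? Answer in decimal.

0b1111000111 = 1111000111
0x3D8 = 1111011000
→ OR → 1111011111 = 991
→ shifted left by 2 (mod 2^10) → 1101111100 = 892
→ shifted right by 2 → 0011011111 = 223

223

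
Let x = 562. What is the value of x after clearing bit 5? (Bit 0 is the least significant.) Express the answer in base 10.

x = 01000110010
bit 5 is currently 1; clear it via x & ~(1 << 5) = x & ~32
→ 01000010010 = 530

530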